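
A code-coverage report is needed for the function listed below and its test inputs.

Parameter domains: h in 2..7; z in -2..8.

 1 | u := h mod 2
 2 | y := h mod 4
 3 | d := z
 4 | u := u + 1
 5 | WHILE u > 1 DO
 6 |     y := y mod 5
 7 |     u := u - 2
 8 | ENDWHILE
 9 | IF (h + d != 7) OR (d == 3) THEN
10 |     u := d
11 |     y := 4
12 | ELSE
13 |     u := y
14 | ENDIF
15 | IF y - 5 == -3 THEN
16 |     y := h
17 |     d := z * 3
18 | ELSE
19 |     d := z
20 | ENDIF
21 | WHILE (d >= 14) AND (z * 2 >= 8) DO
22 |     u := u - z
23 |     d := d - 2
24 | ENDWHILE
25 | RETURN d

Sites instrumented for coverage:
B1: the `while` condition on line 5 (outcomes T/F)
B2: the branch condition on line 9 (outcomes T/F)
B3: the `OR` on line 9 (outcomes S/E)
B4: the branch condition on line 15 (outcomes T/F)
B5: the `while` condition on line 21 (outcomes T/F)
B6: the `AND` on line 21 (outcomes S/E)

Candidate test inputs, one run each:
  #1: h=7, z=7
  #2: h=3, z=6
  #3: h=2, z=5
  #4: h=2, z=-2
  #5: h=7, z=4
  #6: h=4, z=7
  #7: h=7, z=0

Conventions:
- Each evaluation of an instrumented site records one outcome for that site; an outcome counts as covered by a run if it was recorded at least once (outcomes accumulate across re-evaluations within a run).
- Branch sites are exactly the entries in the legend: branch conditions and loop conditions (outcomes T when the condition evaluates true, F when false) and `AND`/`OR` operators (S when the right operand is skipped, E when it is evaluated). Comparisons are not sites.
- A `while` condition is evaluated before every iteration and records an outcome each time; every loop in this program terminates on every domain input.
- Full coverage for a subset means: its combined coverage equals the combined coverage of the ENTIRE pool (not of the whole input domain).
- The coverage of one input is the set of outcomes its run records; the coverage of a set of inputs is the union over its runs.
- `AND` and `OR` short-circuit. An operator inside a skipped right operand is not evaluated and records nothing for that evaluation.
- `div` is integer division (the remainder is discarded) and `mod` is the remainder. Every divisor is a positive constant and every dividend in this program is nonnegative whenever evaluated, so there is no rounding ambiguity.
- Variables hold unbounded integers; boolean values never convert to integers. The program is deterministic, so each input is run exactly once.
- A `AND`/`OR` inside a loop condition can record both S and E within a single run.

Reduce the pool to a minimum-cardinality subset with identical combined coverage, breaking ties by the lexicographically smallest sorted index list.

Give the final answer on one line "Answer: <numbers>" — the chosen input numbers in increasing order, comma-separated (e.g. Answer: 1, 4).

run #1 (h=7, z=7) runs B1->T, B1->F, B3->S, B2->T, B4->F, B6->S, B5->F; records B1=T, B1=F, B2=T, B3=S, B4=F, B5=F, B6=S
run #2 (h=3, z=6) runs B1->T, B1->F, B3->S, B2->T, B4->F, B6->S, B5->F; records B1=T, B1=F, B2=T, B3=S, B4=F, B5=F, B6=S
run #3 (h=2, z=5) runs B1->F, B3->E, B2->F, B4->T, B6->E, B5->T, B6->S, B5->F; records B1=F, B2=F, B3=E, B4=T, B5=T, B5=F, B6=S, B6=E
run #4 (h=2, z=-2) runs B1->F, B3->S, B2->T, B4->F, B6->S, B5->F; records B1=F, B2=T, B3=S, B4=F, B5=F, B6=S
run #5 (h=7, z=4) runs B1->T, B1->F, B3->S, B2->T, B4->F, B6->S, B5->F; records B1=T, B1=F, B2=T, B3=S, B4=F, B5=F, B6=S
run #6 (h=4, z=7) runs B1->F, B3->S, B2->T, B4->F, B6->S, B5->F; records B1=F, B2=T, B3=S, B4=F, B5=F, B6=S
run #7 (h=7, z=0) runs B1->T, B1->F, B3->E, B2->F, B4->F, B6->S, B5->F; records B1=T, B1=F, B2=F, B3=E, B4=F, B5=F, B6=S
together the pool reaches 12 outcomes: B1=T, B1=F, B2=T, B2=F, B3=S, B3=E, B4=T, B4=F, B5=T, B5=F, B6=S, B6=E
size 1 is not enough: best union over all size-1 subsets is 8/12
the canonical winner is {1, 3}: size 2, full 12-outcome coverage, earliest index list among size-2 covers

Answer: 1, 3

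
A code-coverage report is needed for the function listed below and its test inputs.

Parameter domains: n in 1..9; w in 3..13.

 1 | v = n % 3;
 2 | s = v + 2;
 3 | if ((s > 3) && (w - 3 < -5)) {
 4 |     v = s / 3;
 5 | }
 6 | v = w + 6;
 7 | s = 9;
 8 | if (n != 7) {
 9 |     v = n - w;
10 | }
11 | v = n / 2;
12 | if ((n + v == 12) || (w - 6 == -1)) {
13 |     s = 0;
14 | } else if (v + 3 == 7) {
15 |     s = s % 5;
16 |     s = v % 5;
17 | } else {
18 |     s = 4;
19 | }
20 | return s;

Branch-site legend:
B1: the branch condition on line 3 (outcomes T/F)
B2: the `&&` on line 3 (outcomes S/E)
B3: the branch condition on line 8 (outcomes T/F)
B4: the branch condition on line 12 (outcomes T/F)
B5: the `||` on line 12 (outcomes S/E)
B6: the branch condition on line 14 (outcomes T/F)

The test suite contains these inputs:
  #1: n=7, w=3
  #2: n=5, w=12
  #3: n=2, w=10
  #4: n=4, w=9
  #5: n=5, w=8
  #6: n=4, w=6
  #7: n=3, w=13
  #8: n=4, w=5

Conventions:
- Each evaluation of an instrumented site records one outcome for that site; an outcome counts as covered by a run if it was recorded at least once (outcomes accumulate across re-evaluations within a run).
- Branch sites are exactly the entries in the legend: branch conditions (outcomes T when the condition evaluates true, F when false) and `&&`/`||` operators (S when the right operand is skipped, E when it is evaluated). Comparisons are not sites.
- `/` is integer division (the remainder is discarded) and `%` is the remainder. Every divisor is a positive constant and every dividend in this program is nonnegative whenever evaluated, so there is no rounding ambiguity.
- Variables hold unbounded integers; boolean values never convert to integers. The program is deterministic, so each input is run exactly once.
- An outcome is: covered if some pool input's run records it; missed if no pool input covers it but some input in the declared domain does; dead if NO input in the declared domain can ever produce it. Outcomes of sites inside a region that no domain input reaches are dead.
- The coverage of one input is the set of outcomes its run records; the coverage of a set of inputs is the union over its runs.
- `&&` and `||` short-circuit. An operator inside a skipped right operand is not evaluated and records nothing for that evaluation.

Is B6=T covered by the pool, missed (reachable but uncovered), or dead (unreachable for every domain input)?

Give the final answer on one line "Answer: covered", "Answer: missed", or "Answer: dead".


no pool input records B6=T
but domain input (n=9, w=3) does record it -> reachable, so missed
Answer: missed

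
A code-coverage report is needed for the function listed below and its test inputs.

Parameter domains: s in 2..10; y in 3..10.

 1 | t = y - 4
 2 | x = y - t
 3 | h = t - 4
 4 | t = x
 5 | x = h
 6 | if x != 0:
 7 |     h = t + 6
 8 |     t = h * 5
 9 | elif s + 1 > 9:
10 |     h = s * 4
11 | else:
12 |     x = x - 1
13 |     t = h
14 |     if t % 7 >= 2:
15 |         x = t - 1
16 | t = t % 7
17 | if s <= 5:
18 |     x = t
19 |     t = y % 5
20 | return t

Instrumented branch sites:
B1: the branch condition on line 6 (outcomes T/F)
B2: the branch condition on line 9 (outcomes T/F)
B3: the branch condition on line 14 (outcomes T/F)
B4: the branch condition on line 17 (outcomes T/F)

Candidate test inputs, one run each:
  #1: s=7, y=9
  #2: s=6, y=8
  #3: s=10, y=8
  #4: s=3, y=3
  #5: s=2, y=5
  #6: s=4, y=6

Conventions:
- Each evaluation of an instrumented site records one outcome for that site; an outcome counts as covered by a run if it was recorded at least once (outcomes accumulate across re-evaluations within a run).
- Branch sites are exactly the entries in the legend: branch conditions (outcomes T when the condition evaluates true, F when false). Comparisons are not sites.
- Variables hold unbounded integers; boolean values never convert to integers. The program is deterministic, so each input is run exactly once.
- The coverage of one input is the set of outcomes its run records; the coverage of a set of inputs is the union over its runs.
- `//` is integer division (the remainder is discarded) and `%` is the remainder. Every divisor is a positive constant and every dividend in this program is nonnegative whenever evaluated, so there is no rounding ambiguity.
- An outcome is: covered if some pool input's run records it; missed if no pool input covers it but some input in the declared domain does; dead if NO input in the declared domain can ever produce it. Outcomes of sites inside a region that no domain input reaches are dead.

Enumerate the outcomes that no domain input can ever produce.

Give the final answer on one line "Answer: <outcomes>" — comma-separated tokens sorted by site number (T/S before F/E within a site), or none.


exhaustive pass over the 72-input domain:
  B3=T: unreachable across the whole domain -> dead
  reachable outcomes have witnesses, e.g. B1=T (e.g. s=2, y=3), B1=F (e.g. s=2, y=8), B2=T (e.g. s=9, y=8), B2=F (e.g. s=2, y=8)
Answer: B3=T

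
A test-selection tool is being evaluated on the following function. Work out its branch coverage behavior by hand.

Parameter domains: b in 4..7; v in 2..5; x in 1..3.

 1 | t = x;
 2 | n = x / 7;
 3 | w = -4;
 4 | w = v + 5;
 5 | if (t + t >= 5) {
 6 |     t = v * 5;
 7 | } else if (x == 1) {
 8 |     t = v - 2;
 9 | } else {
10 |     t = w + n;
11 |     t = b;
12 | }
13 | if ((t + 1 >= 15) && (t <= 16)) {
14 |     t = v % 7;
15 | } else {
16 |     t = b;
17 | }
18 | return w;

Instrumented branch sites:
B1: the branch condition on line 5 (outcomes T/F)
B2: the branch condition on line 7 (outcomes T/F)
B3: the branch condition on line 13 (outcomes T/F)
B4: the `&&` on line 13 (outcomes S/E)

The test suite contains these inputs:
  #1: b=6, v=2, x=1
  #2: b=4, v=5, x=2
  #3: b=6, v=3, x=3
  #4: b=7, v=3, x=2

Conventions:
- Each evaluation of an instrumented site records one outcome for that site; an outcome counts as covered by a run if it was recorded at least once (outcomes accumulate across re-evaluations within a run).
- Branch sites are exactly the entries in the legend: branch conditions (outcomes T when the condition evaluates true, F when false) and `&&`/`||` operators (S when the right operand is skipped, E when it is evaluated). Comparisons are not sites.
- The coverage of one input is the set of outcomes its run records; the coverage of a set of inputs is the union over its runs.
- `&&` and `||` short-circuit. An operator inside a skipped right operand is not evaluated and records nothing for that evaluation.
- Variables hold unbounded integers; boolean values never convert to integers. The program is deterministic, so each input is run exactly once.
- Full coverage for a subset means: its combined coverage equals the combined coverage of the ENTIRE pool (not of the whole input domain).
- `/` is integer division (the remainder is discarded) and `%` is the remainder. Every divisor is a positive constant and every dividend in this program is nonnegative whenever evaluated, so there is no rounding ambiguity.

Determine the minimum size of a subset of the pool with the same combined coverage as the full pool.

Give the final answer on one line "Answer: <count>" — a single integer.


#1 (b=6, v=2, x=1) -> B1->F, B2->T, B4->S, B3->F; covered: B1=F, B2=T, B3=F, B4=S
#2 (b=4, v=5, x=2) -> B1->F, B2->F, B4->S, B3->F; covered: B1=F, B2=F, B3=F, B4=S
#3 (b=6, v=3, x=3) -> B1->T, B4->E, B3->T; covered: B1=T, B3=T, B4=E
#4 (b=7, v=3, x=2) -> B1->F, B2->F, B4->S, B3->F; covered: B1=F, B2=F, B3=F, B4=S
pool-wide coverage (8 outcomes): B1=T, B1=F, B2=T, B2=F, B3=T, B3=F, B4=S, B4=E
every size-1 subset falls short of the 8 outcomes (best: 4/8)
every size-2 subset falls short of the 8 outcomes (best: 7/8)
at size 3, {1, 2, 3} reaches all 8 outcomes; every lexicographically earlier size-3 subset fails
Answer: 3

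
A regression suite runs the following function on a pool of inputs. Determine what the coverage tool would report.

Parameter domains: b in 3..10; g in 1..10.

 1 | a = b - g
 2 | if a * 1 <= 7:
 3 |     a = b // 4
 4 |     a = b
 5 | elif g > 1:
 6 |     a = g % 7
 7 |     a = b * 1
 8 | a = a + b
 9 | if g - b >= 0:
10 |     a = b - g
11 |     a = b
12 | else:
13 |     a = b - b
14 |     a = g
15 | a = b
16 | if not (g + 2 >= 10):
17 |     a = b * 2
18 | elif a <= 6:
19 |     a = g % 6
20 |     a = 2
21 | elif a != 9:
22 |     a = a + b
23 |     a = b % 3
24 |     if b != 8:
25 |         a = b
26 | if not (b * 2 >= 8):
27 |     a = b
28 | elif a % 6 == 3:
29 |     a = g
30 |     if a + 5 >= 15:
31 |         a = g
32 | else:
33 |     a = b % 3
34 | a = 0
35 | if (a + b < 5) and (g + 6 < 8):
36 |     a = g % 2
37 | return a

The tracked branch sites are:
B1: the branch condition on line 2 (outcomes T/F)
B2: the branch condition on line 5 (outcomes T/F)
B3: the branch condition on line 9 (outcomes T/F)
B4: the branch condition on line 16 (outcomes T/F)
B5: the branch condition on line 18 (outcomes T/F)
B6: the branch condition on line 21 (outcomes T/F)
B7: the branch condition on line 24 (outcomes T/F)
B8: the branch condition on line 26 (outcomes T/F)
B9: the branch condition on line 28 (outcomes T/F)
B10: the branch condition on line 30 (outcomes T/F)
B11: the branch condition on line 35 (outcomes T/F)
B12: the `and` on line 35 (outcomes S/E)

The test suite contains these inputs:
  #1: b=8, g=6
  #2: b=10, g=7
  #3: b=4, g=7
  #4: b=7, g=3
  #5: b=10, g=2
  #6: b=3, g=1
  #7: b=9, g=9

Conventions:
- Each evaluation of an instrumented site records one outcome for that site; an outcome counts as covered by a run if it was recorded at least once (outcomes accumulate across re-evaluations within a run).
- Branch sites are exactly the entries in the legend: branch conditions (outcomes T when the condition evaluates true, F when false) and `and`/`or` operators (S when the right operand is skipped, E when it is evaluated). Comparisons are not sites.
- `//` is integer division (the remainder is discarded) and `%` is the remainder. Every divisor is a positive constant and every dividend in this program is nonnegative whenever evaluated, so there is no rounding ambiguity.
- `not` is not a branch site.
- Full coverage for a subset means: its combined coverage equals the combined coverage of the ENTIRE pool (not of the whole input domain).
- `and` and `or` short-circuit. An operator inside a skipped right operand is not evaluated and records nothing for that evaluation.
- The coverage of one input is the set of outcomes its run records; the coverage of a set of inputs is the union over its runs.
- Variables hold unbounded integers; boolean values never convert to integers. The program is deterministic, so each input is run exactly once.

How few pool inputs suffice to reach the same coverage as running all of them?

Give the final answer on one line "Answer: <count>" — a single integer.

input #1 (b=8, g=6): events B1->T, B3->F, B4->T, B8->F, B9->F, B12->S, B11->F; covers B1=T, B3=F, B4=T, B8=F, B9=F, B11=F, B12=S
input #2 (b=10, g=7): events B1->T, B3->F, B4->T, B8->F, B9->F, B12->S, B11->F; covers B1=T, B3=F, B4=T, B8=F, B9=F, B11=F, B12=S
input #3 (b=4, g=7): events B1->T, B3->T, B4->T, B8->F, B9->F, B12->E, B11->F; covers B1=T, B3=T, B4=T, B8=F, B9=F, B11=F, B12=E
input #4 (b=7, g=3): events B1->T, B3->F, B4->T, B8->F, B9->F, B12->S, B11->F; covers B1=T, B3=F, B4=T, B8=F, B9=F, B11=F, B12=S
input #5 (b=10, g=2): events B1->F, B2->T, B3->F, B4->T, B8->F, B9->F, B12->S, B11->F; covers B1=F, B2=T, B3=F, B4=T, B8=F, B9=F, B11=F, B12=S
input #6 (b=3, g=1): events B1->T, B3->F, B4->T, B8->T, B12->E, B11->T; covers B1=T, B3=F, B4=T, B8=T, B11=T, B12=E
input #7 (b=9, g=9): events B1->T, B3->T, B4->F, B5->F, B6->F, B8->F, B9->T, B10->F, B12->S, B11->F; covers B1=T, B3=T, B4=F, B5=F, B6=F, B8=F, B9=T, B10=F, B11=F, B12=S
pool-wide coverage (18 outcomes): B1=T, B1=F, B2=T, B3=T, B3=F, B4=T, B4=F, B5=F, B6=F, B8=T, B8=F, B9=T, B9=F, B10=F, B11=T, B11=F, B12=S, B12=E
size 1 is not enough: best union over all size-1 subsets is 10/18
size 2 is not enough: best union over all size-2 subsets is 15/18
size 3: inputs {5, 6, 7} cover all 18 outcomes, and no lexicographically smaller subset of this size does

Answer: 3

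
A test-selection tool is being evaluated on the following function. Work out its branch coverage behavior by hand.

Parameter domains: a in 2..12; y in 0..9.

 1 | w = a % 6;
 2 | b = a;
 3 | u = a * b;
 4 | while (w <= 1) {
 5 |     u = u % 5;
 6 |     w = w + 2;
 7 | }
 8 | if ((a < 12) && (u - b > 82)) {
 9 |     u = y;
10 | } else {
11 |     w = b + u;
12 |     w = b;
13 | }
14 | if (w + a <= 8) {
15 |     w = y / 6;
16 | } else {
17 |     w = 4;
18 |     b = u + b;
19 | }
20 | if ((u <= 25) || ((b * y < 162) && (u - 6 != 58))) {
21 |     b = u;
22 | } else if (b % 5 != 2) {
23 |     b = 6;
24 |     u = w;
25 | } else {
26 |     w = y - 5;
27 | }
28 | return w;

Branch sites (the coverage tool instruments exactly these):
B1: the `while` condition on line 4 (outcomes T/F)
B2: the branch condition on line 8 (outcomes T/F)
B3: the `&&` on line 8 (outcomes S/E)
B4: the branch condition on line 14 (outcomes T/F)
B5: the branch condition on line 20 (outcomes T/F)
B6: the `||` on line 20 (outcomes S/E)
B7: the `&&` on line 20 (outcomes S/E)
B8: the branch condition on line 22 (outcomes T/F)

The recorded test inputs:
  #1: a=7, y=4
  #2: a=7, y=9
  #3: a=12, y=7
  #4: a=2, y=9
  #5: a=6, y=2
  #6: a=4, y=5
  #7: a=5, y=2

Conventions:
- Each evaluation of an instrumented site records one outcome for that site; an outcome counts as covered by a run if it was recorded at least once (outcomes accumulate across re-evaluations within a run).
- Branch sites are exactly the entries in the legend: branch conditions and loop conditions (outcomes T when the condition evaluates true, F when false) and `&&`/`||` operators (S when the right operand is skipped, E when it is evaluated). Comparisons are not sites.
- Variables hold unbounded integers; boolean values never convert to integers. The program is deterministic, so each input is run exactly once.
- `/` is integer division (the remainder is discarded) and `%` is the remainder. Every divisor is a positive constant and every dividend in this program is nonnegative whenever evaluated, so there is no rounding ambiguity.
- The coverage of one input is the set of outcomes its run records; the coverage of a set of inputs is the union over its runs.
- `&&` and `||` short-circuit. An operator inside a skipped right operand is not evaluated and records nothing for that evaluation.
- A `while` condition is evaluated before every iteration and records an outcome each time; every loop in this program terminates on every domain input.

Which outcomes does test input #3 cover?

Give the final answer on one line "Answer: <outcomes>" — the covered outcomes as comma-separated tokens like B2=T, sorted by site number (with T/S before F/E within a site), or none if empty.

Tracing the run of input #3 (a=12, y=7):
  B1->T, B1->F, B3->S, B2->F, B4->F, B6->S, B5->T
as a set, this run covers: B1=T, B1=F, B2=F, B3=S, B4=F, B5=T, B6=S

Answer: B1=T, B1=F, B2=F, B3=S, B4=F, B5=T, B6=S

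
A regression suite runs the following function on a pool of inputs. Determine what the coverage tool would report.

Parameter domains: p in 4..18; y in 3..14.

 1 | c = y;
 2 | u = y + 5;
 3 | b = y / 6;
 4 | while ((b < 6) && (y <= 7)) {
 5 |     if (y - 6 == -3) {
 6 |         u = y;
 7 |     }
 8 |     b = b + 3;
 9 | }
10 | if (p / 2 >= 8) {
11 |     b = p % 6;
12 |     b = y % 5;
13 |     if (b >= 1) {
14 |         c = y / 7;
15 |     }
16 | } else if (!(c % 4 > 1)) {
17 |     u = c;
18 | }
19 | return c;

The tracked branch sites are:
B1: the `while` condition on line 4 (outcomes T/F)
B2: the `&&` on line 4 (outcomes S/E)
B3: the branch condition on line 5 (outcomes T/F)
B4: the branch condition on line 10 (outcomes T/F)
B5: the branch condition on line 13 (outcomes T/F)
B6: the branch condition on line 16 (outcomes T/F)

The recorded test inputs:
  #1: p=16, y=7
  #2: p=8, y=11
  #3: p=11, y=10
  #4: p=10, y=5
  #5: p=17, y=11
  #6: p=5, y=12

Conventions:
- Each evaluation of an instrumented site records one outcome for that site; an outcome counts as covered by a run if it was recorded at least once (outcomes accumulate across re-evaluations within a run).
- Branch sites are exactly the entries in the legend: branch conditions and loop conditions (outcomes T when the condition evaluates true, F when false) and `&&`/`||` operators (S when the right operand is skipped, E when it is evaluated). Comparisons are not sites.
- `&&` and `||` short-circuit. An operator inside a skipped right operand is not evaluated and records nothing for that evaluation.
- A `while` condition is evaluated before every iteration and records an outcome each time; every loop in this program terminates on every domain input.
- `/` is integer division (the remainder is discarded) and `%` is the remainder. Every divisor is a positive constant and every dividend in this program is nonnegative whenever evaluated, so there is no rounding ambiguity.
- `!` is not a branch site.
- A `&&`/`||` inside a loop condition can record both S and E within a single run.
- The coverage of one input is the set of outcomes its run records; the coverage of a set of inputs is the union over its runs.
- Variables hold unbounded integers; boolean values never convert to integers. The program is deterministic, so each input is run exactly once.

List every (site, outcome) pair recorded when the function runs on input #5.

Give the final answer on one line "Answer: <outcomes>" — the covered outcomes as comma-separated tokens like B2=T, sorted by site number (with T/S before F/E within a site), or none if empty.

Simulating input #5 (p=17, y=11) step by step:
  B2->E, B1->F, B4->T, B5->T
deduplicating events, the covered set is: B1=F, B2=E, B4=T, B5=T

Answer: B1=F, B2=E, B4=T, B5=T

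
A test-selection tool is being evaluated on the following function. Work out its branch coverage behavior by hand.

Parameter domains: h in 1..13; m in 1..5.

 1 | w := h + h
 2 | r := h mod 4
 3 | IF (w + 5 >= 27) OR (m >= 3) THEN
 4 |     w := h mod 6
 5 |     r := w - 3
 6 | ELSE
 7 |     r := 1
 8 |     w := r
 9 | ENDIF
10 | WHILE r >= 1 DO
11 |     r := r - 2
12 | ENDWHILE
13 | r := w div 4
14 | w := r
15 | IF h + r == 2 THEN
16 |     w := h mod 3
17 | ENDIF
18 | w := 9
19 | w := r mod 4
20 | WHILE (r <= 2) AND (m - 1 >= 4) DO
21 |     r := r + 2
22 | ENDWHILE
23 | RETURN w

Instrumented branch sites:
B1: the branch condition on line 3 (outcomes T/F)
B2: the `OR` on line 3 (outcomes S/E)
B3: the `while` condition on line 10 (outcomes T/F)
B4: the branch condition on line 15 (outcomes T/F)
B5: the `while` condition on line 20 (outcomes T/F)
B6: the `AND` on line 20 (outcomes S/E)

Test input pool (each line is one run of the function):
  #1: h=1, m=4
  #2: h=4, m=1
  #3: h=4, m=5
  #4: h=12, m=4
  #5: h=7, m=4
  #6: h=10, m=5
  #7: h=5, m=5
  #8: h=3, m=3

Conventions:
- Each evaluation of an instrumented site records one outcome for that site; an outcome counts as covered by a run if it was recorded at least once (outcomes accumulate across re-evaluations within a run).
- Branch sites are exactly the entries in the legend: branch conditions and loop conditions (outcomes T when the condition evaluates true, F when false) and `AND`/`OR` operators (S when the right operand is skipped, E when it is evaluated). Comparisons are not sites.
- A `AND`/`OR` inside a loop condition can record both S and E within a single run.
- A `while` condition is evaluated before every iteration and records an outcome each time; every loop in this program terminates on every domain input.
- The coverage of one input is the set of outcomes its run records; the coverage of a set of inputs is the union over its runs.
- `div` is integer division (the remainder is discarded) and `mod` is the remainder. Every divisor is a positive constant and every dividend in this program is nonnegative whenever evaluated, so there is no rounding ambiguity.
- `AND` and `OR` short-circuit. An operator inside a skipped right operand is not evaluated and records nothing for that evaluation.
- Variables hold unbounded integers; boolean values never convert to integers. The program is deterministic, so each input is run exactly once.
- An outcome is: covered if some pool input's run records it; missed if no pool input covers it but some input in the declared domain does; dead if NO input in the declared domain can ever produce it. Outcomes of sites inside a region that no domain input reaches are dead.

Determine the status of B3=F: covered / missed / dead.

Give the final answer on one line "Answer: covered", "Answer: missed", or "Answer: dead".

B3=F is recorded by pool input(s) 1, 2, 3, 4, 5, 6, 7, 8 -> covered

Answer: covered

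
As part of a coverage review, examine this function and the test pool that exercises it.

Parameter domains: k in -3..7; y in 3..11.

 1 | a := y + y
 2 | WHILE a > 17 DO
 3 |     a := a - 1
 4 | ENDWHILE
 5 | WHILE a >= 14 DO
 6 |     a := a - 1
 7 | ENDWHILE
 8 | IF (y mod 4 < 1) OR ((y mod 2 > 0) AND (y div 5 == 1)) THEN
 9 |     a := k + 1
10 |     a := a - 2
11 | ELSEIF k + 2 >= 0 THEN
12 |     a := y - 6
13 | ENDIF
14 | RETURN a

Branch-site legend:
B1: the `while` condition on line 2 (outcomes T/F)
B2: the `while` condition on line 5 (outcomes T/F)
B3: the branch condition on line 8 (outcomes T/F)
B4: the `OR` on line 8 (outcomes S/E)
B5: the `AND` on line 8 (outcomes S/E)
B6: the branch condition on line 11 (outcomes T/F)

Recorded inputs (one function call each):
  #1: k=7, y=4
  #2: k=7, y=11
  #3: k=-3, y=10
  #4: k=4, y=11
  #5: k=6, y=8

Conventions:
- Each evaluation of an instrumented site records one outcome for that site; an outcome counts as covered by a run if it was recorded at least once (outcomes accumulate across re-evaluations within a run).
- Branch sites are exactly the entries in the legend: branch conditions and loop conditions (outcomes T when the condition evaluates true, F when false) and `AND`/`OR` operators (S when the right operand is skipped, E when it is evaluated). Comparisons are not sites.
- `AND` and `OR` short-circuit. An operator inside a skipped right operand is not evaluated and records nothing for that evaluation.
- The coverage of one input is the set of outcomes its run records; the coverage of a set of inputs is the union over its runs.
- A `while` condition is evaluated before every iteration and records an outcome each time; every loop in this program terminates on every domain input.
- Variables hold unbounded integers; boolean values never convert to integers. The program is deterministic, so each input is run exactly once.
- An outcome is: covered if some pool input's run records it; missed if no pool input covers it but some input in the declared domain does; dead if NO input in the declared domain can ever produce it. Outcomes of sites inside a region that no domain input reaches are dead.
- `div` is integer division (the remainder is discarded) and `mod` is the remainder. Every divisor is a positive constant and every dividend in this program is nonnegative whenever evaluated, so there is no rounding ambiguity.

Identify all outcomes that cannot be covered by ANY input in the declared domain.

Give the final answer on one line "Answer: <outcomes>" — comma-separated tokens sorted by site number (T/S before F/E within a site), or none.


exhaustive pass over the 99-input domain:
  reachable outcomes have witnesses, e.g. B1=T (e.g. k=-3, y=9), B1=F (e.g. k=-3, y=3), B2=T (e.g. k=-3, y=7), B2=F (e.g. k=-3, y=3)
Answer: none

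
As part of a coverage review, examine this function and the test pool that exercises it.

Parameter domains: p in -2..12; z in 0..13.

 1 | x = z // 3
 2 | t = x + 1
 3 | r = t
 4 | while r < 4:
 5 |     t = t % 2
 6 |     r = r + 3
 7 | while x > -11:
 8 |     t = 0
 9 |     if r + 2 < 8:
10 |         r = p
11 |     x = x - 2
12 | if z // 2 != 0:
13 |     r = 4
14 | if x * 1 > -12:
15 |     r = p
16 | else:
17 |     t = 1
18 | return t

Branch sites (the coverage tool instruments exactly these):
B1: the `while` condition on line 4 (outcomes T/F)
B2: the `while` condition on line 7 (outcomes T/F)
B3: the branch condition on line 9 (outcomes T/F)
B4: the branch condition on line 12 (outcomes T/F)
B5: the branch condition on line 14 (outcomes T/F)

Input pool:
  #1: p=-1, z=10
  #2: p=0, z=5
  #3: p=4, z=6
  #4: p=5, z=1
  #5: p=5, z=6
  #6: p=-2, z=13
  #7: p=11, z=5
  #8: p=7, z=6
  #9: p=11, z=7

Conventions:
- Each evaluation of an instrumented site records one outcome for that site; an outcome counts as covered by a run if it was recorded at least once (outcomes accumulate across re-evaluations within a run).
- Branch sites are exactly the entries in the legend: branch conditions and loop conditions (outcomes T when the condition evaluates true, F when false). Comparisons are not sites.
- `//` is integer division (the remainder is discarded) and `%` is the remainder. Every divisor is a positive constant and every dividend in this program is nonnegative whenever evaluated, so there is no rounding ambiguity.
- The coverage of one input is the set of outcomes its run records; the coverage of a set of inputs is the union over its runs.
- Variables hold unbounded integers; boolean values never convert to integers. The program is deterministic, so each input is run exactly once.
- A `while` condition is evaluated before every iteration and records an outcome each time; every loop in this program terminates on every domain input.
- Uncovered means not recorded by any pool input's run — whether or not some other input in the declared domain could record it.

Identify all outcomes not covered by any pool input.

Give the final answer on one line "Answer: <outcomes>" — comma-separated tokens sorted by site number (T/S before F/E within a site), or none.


#1 (p=-1, z=10) -> covered: B1=F, B2=T, B2=F, B3=T, B4=T, B5=T
#2 (p=0, z=5) -> covered: B1=T, B1=F, B2=T, B2=F, B3=T, B4=T, B5=T
#3 (p=4, z=6) -> covered: B1=T, B1=F, B2=T, B2=F, B3=F, B4=T, B5=F
#4 (p=5, z=1) -> covered: B1=T, B1=F, B2=T, B2=F, B3=T, B4=F, B5=F
#5 (p=5, z=6) -> covered: B1=T, B1=F, B2=T, B2=F, B3=F, B4=T, B5=F
#6 (p=-2, z=13) -> covered: B1=F, B2=T, B2=F, B3=T, B4=T, B5=F
#7 (p=11, z=5) -> covered: B1=T, B1=F, B2=T, B2=F, B3=T, B3=F, B4=T, B5=T
#8 (p=7, z=6) -> covered: B1=T, B1=F, B2=T, B2=F, B3=F, B4=T, B5=F
#9 (p=11, z=7) -> covered: B1=T, B1=F, B2=T, B2=F, B3=F, B4=T, B5=F
union over the pool: B1=T, B1=F, B2=T, B2=F, B3=T, B3=F, B4=T, B4=F, B5=T, B5=F
uncovered (0 of 10): none
Answer: none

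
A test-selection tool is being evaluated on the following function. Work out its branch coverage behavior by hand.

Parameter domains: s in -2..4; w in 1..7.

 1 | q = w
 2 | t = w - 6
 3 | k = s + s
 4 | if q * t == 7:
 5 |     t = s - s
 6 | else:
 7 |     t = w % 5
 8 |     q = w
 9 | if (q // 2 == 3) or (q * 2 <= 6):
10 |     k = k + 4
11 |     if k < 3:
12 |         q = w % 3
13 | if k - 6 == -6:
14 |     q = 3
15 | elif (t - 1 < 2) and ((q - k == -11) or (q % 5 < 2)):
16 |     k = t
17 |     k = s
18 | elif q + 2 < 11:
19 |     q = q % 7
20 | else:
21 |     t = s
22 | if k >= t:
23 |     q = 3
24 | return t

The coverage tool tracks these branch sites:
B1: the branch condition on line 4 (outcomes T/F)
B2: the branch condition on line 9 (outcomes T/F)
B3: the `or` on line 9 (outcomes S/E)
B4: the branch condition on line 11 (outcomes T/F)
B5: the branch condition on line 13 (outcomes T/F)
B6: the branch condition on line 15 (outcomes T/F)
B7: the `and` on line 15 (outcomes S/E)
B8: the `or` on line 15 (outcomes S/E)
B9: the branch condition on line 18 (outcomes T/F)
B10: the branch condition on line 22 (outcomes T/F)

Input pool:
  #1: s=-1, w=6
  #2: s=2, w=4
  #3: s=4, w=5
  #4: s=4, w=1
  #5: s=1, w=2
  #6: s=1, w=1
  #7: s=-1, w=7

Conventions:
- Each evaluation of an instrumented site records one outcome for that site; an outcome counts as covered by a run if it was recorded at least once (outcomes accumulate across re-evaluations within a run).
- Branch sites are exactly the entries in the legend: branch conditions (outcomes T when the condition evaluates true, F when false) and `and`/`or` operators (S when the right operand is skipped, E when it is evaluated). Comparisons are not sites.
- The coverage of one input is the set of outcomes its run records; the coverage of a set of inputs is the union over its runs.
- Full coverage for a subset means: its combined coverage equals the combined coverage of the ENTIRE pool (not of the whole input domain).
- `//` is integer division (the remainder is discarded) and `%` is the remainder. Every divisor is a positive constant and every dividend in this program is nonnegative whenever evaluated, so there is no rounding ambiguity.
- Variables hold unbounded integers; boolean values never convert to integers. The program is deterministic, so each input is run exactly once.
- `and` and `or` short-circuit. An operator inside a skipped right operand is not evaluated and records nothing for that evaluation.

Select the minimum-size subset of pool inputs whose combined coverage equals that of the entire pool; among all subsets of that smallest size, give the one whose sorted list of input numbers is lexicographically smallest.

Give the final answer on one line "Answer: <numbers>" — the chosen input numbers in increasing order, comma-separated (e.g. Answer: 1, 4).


#1 (s=-1, w=6) -> B1->F, B3->S, B2->T, B4->T, B5->F, B7->E, B8->E, B6->T, B10->F; covered: B1=F, B2=T, B3=S, B4=T, B5=F, B6=T, B7=E, B8=E, B10=F
#2 (s=2, w=4) -> B1->F, B3->E, B2->F, B5->F, B7->S, B6->F, B9->T, B10->T; covered: B1=F, B2=F, B3=E, B5=F, B6=F, B7=S, B9=T, B10=T
#3 (s=4, w=5) -> B1->F, B3->E, B2->F, B5->F, B7->E, B8->E, B6->T, B10->T; covered: B1=F, B2=F, B3=E, B5=F, B6=T, B7=E, B8=E, B10=T
#4 (s=4, w=1) -> B1->F, B3->E, B2->T, B4->F, B5->F, B7->E, B8->S, B6->T, B10->T; covered: B1=F, B2=T, B3=E, B4=F, B5=F, B6=T, B7=E, B8=S, B10=T
#5 (s=1, w=2) -> B1->F, B3->E, B2->T, B4->F, B5->F, B7->E, B8->E, B6->F, B9->T, B10->T; covered: B1=F, B2=T, B3=E, B4=F, B5=F, B6=F, B7=E, B8=E, B9=T, B10=T
#6 (s=1, w=1) -> B1->F, B3->E, B2->T, B4->F, B5->F, B7->E, B8->E, B6->T, B10->T; covered: B1=F, B2=T, B3=E, B4=F, B5=F, B6=T, B7=E, B8=E, B10=T
#7 (s=-1, w=7) -> B1->T, B3->S, B2->T, B4->T, B5->F, B7->E, B8->E, B6->T, B10->F; covered: B1=T, B2=T, B3=S, B4=T, B5=F, B6=T, B7=E, B8=E, B10=F
union over all inputs: B1=T, B1=F, B2=T, B2=F, B3=S, B3=E, B4=T, B4=F, B5=F, B6=T, B6=F, B7=S, B7=E, B8=S, B8=E, B9=T, B10=T, B10=F (18 outcomes)
no size-1 subset reaches all 18 outcomes (best union: 10/18)
no size-2 subset reaches all 18 outcomes (best union: 16/18)
the canonical winner is {2, 4, 7}: size 3, full 18-outcome coverage, earliest index list among size-3 covers
Answer: 2, 4, 7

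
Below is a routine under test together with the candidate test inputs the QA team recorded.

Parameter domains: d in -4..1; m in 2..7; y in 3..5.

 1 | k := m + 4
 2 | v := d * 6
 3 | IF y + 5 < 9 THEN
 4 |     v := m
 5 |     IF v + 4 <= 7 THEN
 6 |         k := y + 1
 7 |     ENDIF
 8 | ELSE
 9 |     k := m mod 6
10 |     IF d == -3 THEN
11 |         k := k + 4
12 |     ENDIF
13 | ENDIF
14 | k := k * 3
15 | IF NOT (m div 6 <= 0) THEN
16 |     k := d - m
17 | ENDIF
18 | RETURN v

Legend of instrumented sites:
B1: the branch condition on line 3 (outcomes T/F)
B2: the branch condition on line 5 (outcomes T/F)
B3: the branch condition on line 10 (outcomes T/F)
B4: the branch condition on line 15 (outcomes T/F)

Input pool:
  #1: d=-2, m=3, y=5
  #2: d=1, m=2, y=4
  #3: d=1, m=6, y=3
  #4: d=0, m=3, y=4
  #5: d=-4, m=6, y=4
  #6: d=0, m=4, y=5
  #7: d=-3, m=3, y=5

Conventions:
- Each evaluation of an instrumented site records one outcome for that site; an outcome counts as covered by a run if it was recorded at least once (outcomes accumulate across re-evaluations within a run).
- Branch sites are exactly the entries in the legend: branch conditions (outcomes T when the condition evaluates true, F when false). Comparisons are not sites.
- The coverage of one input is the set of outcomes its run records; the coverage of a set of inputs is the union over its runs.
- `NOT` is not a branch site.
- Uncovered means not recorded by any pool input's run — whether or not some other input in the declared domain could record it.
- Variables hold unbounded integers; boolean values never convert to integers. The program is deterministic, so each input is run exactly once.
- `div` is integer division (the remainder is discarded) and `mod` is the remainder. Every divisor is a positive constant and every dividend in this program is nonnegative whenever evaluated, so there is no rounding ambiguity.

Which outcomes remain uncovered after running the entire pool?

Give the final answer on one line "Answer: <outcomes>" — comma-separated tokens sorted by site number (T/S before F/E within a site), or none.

input #1, d=-2, m=3, y=5: events B1->F, B3->F, B4->F; outcomes B1=F, B3=F, B4=F
input #2, d=1, m=2, y=4: events B1->F, B3->F, B4->F; outcomes B1=F, B3=F, B4=F
input #3, d=1, m=6, y=3: events B1->T, B2->F, B4->T; outcomes B1=T, B2=F, B4=T
input #4, d=0, m=3, y=4: events B1->F, B3->F, B4->F; outcomes B1=F, B3=F, B4=F
input #5, d=-4, m=6, y=4: events B1->F, B3->F, B4->T; outcomes B1=F, B3=F, B4=T
input #6, d=0, m=4, y=5: events B1->F, B3->F, B4->F; outcomes B1=F, B3=F, B4=F
input #7, d=-3, m=3, y=5: events B1->F, B3->T, B4->F; outcomes B1=F, B3=T, B4=F
union over the pool: B1=T, B1=F, B2=F, B3=T, B3=F, B4=T, B4=F
uncovered (1 of 8): B2=T

Answer: B2=T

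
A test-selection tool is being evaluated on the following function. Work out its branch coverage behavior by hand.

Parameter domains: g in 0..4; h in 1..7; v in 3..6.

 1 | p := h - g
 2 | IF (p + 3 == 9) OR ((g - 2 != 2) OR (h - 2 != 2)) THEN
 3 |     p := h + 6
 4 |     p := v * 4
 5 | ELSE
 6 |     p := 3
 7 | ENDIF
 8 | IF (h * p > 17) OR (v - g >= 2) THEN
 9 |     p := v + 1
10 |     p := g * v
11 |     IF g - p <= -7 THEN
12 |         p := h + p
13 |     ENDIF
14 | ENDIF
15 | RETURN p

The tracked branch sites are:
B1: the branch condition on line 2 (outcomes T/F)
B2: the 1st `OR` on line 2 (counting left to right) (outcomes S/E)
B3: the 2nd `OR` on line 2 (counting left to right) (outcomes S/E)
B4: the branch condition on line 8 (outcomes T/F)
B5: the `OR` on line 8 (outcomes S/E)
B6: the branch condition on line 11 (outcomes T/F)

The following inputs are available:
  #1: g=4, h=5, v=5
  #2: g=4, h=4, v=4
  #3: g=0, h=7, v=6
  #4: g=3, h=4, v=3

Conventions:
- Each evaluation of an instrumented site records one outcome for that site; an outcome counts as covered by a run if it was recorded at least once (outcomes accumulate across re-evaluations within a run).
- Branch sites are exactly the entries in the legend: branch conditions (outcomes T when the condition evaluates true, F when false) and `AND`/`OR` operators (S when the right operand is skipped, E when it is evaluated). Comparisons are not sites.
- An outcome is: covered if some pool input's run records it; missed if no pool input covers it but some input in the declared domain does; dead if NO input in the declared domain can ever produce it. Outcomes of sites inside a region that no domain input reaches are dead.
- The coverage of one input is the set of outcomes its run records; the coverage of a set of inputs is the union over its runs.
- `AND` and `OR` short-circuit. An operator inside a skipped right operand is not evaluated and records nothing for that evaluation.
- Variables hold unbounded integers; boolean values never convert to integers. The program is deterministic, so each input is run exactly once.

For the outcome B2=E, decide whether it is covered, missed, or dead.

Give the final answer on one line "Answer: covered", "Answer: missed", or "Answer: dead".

B2=E is recorded by pool input(s) 1, 2, 3, 4 -> covered

Answer: covered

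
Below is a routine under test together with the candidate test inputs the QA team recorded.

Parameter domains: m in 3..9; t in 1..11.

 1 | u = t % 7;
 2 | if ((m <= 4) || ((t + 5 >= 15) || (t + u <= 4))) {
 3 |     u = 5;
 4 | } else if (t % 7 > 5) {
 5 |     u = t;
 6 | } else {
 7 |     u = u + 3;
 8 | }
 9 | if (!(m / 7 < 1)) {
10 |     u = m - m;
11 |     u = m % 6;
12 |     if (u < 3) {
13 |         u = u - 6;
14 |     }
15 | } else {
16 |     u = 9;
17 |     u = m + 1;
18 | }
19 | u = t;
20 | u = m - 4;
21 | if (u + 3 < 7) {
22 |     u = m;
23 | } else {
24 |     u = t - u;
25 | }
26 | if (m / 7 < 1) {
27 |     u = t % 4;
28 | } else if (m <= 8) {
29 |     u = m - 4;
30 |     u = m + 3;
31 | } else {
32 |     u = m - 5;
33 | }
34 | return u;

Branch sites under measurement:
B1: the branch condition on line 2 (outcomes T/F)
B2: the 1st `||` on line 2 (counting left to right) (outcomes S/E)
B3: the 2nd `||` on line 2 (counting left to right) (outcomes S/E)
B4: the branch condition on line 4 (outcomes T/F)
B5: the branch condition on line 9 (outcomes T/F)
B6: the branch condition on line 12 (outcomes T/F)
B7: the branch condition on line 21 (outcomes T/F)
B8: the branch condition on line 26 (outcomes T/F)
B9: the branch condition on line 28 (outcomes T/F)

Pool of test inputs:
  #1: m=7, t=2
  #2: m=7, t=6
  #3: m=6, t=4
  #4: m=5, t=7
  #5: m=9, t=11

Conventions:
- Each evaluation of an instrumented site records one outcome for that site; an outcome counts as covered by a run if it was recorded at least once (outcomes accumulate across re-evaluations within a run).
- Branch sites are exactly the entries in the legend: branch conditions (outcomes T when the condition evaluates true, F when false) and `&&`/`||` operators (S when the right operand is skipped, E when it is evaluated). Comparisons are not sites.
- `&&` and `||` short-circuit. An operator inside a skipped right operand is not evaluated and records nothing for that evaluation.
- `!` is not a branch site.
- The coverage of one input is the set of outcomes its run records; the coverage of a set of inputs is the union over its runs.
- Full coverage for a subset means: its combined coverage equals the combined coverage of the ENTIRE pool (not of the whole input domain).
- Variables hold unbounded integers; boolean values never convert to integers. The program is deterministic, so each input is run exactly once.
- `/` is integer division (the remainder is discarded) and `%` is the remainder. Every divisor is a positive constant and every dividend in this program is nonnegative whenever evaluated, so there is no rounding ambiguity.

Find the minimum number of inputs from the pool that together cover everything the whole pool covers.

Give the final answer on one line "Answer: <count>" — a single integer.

input #1, m=7, t=2: events B2->E, B3->E, B1->T, B5->T, B6->T, B7->T, B8->F, B9->T; outcomes B1=T, B2=E, B3=E, B5=T, B6=T, B7=T, B8=F, B9=T
input #2, m=7, t=6: events B2->E, B3->E, B1->F, B4->T, B5->T, B6->T, B7->T, B8->F, B9->T; outcomes B1=F, B2=E, B3=E, B4=T, B5=T, B6=T, B7=T, B8=F, B9=T
input #3, m=6, t=4: events B2->E, B3->E, B1->F, B4->F, B5->F, B7->T, B8->T; outcomes B1=F, B2=E, B3=E, B4=F, B5=F, B7=T, B8=T
input #4, m=5, t=7: events B2->E, B3->E, B1->F, B4->F, B5->F, B7->T, B8->T; outcomes B1=F, B2=E, B3=E, B4=F, B5=F, B7=T, B8=T
input #5, m=9, t=11: events B2->E, B3->S, B1->T, B5->T, B6->F, B7->F, B8->F, B9->F; outcomes B1=T, B2=E, B3=S, B5=T, B6=F, B7=F, B8=F, B9=F
union over all inputs: B1=T, B1=F, B2=E, B3=S, B3=E, B4=T, B4=F, B5=T, B5=F, B6=T, B6=F, B7=T, B7=F, B8=T, B8=F, B9=T, B9=F (17 outcomes)
every size-1 subset falls short of the 17 outcomes (best: 9/17)
every size-2 subset falls short of the 17 outcomes (best: 14/17)
the canonical winner is {2, 3, 5}: size 3, full 17-outcome coverage, earliest index list among size-3 covers

Answer: 3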